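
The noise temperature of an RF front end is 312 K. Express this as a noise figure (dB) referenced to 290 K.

F = 1 + T_e/T₀ = 1 + 312/290 = 2.07586
NF = 10 log₁₀(2.07586) = 3.17 dB

3.17 dB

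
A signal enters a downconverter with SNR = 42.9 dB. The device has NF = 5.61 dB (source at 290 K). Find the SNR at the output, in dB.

37.29 dB

By definition F = SNR_in/SNR_out, so in dB: SNR_out = SNR_in − NF
SNR_out = 42.9 − 5.61 = 37.29 dB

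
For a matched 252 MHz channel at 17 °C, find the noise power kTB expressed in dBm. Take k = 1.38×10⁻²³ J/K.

−90.0 dBm

T = 17 °C + 273.15 = 290.15 K
P_n = kTB = 1.38×10⁻²³ × 290.15 × 2.52×10⁸ = 1.01×10⁻¹² W
In dBm: 10 log₁₀(1.01×10⁻¹² / 10⁻³) = −90.0 dBm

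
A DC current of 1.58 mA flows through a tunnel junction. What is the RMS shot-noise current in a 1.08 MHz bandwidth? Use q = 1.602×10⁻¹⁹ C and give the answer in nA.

I_n = √(2qI·B)
2qI·B = 2 × 1.602×10⁻¹⁹ × 1.58×10⁻³ × 1.08×10⁶ = 5.47×10⁻¹⁶ A²
I_n = √(5.47×10⁻¹⁶) = 2.34×10⁻⁸ A = 23.4 nA

23.4 nA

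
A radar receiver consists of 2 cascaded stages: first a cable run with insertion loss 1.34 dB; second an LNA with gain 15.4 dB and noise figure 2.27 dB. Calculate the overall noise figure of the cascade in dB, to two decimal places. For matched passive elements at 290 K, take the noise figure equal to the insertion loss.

Convert to linear (a loss of L dB is a gain of −L dB): F_i = 10^(NF_i/10), G_i = 10^(G_i,dB/10)
  Stage 1: F_1 = 10^(1.34/10) = 1.361, G_1 = 10^(−1.34/10) = 0.7345
  Stage 2: F_2 = 10^(2.27/10) = 1.687, G_2 = 10^(15.4/10) = 34.67
Friis cascade:
  F = 1.361 + (1.687 − 1)/0.7345 = 2.296
NF = 10 log₁₀(2.296) = 3.61 dB

3.61 dB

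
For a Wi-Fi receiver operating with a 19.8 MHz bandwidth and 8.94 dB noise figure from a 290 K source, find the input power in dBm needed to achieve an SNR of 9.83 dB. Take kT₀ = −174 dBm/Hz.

−82.3 dBm

Sensitivity = −174 + 10 log₁₀(B) + NF + SNR_min
= −174 + 72.97 + 8.94 + 9.83
= −82.26 dBm → −82.3 dBm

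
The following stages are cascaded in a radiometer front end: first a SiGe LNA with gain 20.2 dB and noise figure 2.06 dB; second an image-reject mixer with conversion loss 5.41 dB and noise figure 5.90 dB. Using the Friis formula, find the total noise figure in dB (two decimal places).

Convert to linear (a loss of L dB is a gain of −L dB): F_i = 10^(NF_i/10), G_i = 10^(G_i,dB/10)
  Stage 1: F_1 = 10^(2.06/10) = 1.607, G_1 = 10^(20.2/10) = 104.7
  Stage 2: F_2 = 10^(5.90/10) = 3.890, G_2 = 10^(−5.41/10) = 0.2877
Friis cascade:
  F = 1.607 + (3.890 − 1)/104.7 = 1.635
NF = 10 log₁₀(1.635) = 2.13 dB

2.13 dB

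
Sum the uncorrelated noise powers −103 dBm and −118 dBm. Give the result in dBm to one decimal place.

Convert to linear, add, convert back:
P₁ = 5.01×10⁻¹⁴ W, P₂ = 1.58×10⁻¹⁵ W
P_tot = 5.17×10⁻¹⁴ W → 10 log₁₀(P_tot / 10⁻³) = −102.9 dBm

−102.9 dBm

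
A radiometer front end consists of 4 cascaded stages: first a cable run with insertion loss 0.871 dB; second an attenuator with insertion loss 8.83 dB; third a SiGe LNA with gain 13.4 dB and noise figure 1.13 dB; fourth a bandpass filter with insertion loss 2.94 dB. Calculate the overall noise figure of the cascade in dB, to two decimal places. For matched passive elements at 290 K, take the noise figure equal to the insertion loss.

Convert to linear (a loss of L dB is a gain of −L dB): F_i = 10^(NF_i/10), G_i = 10^(G_i,dB/10)
  Stage 1: F_1 = 10^(0.871/10) = 1.222, G_1 = 10^(−0.871/10) = 0.8183
  Stage 2: F_2 = 10^(8.83/10) = 7.638, G_2 = 10^(−8.83/10) = 0.1309
  Stage 3: F_3 = 10^(1.13/10) = 1.297, G_3 = 10^(13.4/10) = 21.88
  Stage 4: F_4 = 10^(2.94/10) = 1.968, G_4 = 10^(−2.94/10) = 0.5082
Friis cascade:
  F = 1.222 + (7.638 − 1)/0.8183 + (1.297 − 1)/0.1071 + (1.968 − 1)/2.344 = 12.52
NF = 10 log₁₀(12.52) = 10.98 dB

10.98 dB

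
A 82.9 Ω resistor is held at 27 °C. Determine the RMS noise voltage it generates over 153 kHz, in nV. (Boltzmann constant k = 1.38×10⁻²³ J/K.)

458 nV

T = 27 °C + 273.15 = 300.15 K
V_n = √(4kTRB)
4kTRB = 4 × 1.38×10⁻²³ × 300.15 × 8.29×10¹ × 1.53×10⁵ = 2.10×10⁻¹³ V²
V_n = √(2.10×10⁻¹³) = 4.58×10⁻⁷ V = 458 nV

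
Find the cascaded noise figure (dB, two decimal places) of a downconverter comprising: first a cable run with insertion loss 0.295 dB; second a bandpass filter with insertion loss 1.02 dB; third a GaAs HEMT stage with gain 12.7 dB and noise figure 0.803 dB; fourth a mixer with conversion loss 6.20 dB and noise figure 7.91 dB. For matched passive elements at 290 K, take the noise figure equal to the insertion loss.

3.02 dB

Convert to linear (a loss of L dB is a gain of −L dB): F_i = 10^(NF_i/10), G_i = 10^(G_i,dB/10)
  Stage 1: F_1 = 10^(0.295/10) = 1.070, G_1 = 10^(−0.295/10) = 0.9343
  Stage 2: F_2 = 10^(1.02/10) = 1.265, G_2 = 10^(−1.02/10) = 0.7907
  Stage 3: F_3 = 10^(0.803/10) = 1.203, G_3 = 10^(12.7/10) = 18.62
  Stage 4: F_4 = 10^(7.91/10) = 6.180, G_4 = 10^(−6.20/10) = 0.2399
Friis cascade:
  F = 1.070 + (1.265 − 1)/0.9343 + (1.203 − 1)/0.7388 + (6.180 − 1)/13.76 = 2.005
NF = 10 log₁₀(2.005) = 3.02 dB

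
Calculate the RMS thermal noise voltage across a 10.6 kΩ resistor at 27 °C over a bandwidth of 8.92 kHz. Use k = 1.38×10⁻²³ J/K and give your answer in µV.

1.25 µV

T = 27 °C + 273.15 = 300.15 K
V_n = √(4kTRB)
4kTRB = 4 × 1.38×10⁻²³ × 300.15 × 1.06×10⁴ × 8.92×10³ = 1.57×10⁻¹² V²
V_n = √(1.57×10⁻¹²) = 1.25×10⁻⁶ V = 1.25 µV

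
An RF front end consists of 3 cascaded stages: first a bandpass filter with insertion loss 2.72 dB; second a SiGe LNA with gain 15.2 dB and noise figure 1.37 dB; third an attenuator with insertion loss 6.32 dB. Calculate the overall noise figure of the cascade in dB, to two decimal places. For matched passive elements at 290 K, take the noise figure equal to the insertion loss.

4.39 dB

Convert to linear (a loss of L dB is a gain of −L dB): F_i = 10^(NF_i/10), G_i = 10^(G_i,dB/10)
  Stage 1: F_1 = 10^(2.72/10) = 1.871, G_1 = 10^(−2.72/10) = 0.5346
  Stage 2: F_2 = 10^(1.37/10) = 1.371, G_2 = 10^(15.2/10) = 33.11
  Stage 3: F_3 = 10^(6.32/10) = 4.285, G_3 = 10^(−6.32/10) = 0.2333
Friis cascade:
  F = 1.871 + (1.371 − 1)/0.5346 + (4.285 − 1)/17.70 = 2.750
NF = 10 log₁₀(2.750) = 4.39 dB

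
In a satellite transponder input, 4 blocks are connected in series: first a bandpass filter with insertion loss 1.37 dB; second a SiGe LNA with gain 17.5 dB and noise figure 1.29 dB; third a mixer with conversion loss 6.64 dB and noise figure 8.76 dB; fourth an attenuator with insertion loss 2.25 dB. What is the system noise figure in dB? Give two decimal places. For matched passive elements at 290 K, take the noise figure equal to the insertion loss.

Convert to linear (a loss of L dB is a gain of −L dB): F_i = 10^(NF_i/10), G_i = 10^(G_i,dB/10)
  Stage 1: F_1 = 10^(1.37/10) = 1.371, G_1 = 10^(−1.37/10) = 0.7295
  Stage 2: F_2 = 10^(1.29/10) = 1.346, G_2 = 10^(17.5/10) = 56.23
  Stage 3: F_3 = 10^(8.76/10) = 7.516, G_3 = 10^(−6.64/10) = 0.2168
  Stage 4: F_4 = 10^(2.25/10) = 1.679, G_4 = 10^(−2.25/10) = 0.5957
Friis cascade:
  F = 1.371 + (1.346 − 1)/0.7295 + (7.516 − 1)/41.02 + (1.679 − 1)/8.892 = 2.080
NF = 10 log₁₀(2.080) = 3.18 dB

3.18 dB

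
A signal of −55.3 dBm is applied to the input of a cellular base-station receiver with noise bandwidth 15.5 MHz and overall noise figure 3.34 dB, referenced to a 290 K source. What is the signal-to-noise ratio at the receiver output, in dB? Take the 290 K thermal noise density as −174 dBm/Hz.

Noise floor: N = −174 + 10 log₁₀(B) + NF
10 log₁₀(1.55×10⁷) = 71.9 dB
N = −174 + 71.9 + 3.34 = −98.76 dBm
SNR = P_sig − N = −55.3 − (−98.76) = 43.46 dB → 43.5 dB

43.5 dB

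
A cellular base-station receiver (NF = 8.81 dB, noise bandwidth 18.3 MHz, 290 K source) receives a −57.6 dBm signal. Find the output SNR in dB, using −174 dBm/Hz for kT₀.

Noise floor: N = −174 + 10 log₁₀(B) + NF
10 log₁₀(1.83×10⁷) = 72.62 dB
N = −174 + 72.62 + 8.81 = −92.57 dBm
SNR = P_sig − N = −57.6 − (−92.57) = 34.97 dB → 35.0 dB

35.0 dB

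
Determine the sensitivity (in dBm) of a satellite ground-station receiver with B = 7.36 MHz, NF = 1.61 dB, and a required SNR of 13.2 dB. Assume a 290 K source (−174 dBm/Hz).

−90.5 dBm

Sensitivity = −174 + 10 log₁₀(B) + NF + SNR_min
= −174 + 68.67 + 1.61 + 13.2
= −90.52 dBm → −90.5 dBm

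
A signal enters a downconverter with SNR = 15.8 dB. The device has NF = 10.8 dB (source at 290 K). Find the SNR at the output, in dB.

By definition F = SNR_in/SNR_out, so in dB: SNR_out = SNR_in − NF
SNR_out = 15.8 − 10.8 = 5.0 dB

5.0 dB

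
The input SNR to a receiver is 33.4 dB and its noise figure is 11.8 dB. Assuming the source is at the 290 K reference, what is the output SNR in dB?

By definition F = SNR_in/SNR_out, so in dB: SNR_out = SNR_in − NF
SNR_out = 33.4 − 11.8 = 21.6 dB

21.6 dB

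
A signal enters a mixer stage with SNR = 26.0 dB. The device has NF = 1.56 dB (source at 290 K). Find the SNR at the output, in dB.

24.44 dB

By definition F = SNR_in/SNR_out, so in dB: SNR_out = SNR_in − NF
SNR_out = 26.0 − 1.56 = 24.44 dB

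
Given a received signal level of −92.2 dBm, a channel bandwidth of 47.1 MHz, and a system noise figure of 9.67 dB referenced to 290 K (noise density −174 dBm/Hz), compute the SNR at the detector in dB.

−4.6 dB

Noise floor: N = −174 + 10 log₁₀(B) + NF
10 log₁₀(4.71×10⁷) = 76.73 dB
N = −174 + 76.73 + 9.67 = −87.60 dBm
SNR = P_sig − N = −92.2 − (−87.60) = −4.60 dB → −4.6 dB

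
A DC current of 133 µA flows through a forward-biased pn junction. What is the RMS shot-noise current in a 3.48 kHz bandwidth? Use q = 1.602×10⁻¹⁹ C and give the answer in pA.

I_n = √(2qI·B)
2qI·B = 2 × 1.602×10⁻¹⁹ × 1.33×10⁻⁴ × 3.48×10³ = 1.48×10⁻¹⁹ A²
I_n = √(1.48×10⁻¹⁹) = 3.85×10⁻¹⁰ A = 385 pA

385 pA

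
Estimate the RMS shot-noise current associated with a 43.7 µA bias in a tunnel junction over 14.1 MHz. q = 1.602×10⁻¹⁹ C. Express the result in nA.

I_n = √(2qI·B)
2qI·B = 2 × 1.602×10⁻¹⁹ × 4.37×10⁻⁵ × 1.41×10⁷ = 1.97×10⁻¹⁶ A²
I_n = √(1.97×10⁻¹⁶) = 1.41×10⁻⁸ A = 14.1 nA

14.1 nA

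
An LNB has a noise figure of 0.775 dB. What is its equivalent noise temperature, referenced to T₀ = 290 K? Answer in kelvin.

56.7 K

F = 10^(0.775/10) = 1.19536
T_e = (F − 1)·T₀ = (1.19536 − 1) × 290 = 56.7 K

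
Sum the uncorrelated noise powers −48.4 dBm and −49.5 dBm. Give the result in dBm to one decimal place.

Convert to linear, add, convert back:
P₁ = 1.45×10⁻⁸ W, P₂ = 1.12×10⁻⁸ W
P_tot = 2.57×10⁻⁸ W → 10 log₁₀(P_tot / 10⁻³) = −45.9 dBm

−45.9 dBm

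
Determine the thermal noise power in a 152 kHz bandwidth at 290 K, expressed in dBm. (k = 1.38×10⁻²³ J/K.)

P_n = kTB = 1.38×10⁻²³ × 290 × 1.52×10⁵ = 6.08×10⁻¹⁶ W
In dBm: 10 log₁₀(6.08×10⁻¹⁶ / 10⁻³) = −122.2 dBm

−122.2 dBm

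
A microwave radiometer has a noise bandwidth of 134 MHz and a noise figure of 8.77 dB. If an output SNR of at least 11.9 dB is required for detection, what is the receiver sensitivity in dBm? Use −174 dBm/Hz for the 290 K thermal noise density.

Sensitivity = −174 + 10 log₁₀(B) + NF + SNR_min
= −174 + 81.27 + 8.77 + 11.9
= −72.06 dBm → −72.1 dBm

−72.1 dBm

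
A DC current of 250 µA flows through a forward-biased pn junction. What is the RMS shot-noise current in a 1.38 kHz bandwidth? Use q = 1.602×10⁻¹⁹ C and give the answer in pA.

I_n = √(2qI·B)
2qI·B = 2 × 1.602×10⁻¹⁹ × 2.50×10⁻⁴ × 1.38×10³ = 1.11×10⁻¹⁹ A²
I_n = √(1.11×10⁻¹⁹) = 3.32×10⁻¹⁰ A = 332 pA

332 pA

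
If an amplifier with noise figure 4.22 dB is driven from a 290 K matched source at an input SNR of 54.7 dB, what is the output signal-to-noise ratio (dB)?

By definition F = SNR_in/SNR_out, so in dB: SNR_out = SNR_in − NF
SNR_out = 54.7 − 4.22 = 50.48 dB

50.48 dB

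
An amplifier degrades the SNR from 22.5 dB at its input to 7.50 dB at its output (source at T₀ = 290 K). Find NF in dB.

NF (dB) = SNR_in(dB) − SNR_out(dB) when the source is at T₀
NF = 22.5 − 7.50 = 15.00 dB

15.00 dB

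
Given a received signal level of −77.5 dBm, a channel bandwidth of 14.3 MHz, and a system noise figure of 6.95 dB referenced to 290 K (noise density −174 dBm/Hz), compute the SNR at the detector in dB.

Noise floor: N = −174 + 10 log₁₀(B) + NF
10 log₁₀(1.43×10⁷) = 71.55 dB
N = −174 + 71.55 + 6.95 = −95.50 dBm
SNR = P_sig − N = −77.5 − (−95.50) = 18.00 dB → 18.0 dB

18.0 dB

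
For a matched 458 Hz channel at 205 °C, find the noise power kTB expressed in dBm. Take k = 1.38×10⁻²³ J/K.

T = 205 °C + 273.15 = 478.15 K
P_n = kTB = 1.38×10⁻²³ × 478.15 × 4.58×10² = 3.02×10⁻¹⁸ W
In dBm: 10 log₁₀(3.02×10⁻¹⁸ / 10⁻³) = −145.2 dBm

−145.2 dBm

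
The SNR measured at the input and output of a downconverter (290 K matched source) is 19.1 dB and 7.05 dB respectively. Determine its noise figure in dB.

NF (dB) = SNR_in(dB) − SNR_out(dB) when the source is at T₀
NF = 19.1 − 7.05 = 12.05 dB

12.05 dB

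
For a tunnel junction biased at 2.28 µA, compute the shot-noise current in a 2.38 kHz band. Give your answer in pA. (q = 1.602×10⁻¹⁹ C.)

41.7 pA

I_n = √(2qI·B)
2qI·B = 2 × 1.602×10⁻¹⁹ × 2.28×10⁻⁶ × 2.38×10³ = 1.74×10⁻²¹ A²
I_n = √(1.74×10⁻²¹) = 4.17×10⁻¹¹ A = 41.7 pA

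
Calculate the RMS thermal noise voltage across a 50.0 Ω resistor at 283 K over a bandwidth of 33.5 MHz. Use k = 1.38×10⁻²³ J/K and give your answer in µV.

V_n = √(4kTRB)
4kTRB = 4 × 1.38×10⁻²³ × 283 × 5.00×10¹ × 3.35×10⁷ = 2.62×10⁻¹¹ V²
V_n = √(2.62×10⁻¹¹) = 5.12×10⁻⁶ V = 5.12 µV

5.12 µV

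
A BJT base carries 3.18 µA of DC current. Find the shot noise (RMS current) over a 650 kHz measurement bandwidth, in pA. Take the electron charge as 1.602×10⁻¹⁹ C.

I_n = √(2qI·B)
2qI·B = 2 × 1.602×10⁻¹⁹ × 3.18×10⁻⁶ × 6.50×10⁵ = 6.62×10⁻¹⁹ A²
I_n = √(6.62×10⁻¹⁹) = 8.14×10⁻¹⁰ A = 814 pA

814 pA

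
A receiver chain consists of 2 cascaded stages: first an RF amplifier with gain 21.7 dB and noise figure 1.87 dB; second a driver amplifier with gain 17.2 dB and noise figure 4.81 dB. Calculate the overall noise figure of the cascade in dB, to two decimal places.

Convert to linear (a loss of L dB is a gain of −L dB): F_i = 10^(NF_i/10), G_i = 10^(G_i,dB/10)
  Stage 1: F_1 = 10^(1.87/10) = 1.538, G_1 = 10^(21.7/10) = 147.9
  Stage 2: F_2 = 10^(4.81/10) = 3.027, G_2 = 10^(17.2/10) = 52.48
Friis cascade:
  F = 1.538 + (3.027 − 1)/147.9 = 1.552
NF = 10 log₁₀(1.552) = 1.91 dB

1.91 dB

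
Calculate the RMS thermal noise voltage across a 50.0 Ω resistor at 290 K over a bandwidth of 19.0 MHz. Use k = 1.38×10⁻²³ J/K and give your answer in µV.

3.90 µV

V_n = √(4kTRB)
4kTRB = 4 × 1.38×10⁻²³ × 290 × 5.00×10¹ × 1.90×10⁷ = 1.52×10⁻¹¹ V²
V_n = √(1.52×10⁻¹¹) = 3.90×10⁻⁶ V = 3.90 µV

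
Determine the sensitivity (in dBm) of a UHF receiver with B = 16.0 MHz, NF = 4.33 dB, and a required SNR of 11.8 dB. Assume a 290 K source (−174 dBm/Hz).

Sensitivity = −174 + 10 log₁₀(B) + NF + SNR_min
= −174 + 72.04 + 4.33 + 11.8
= −85.83 dBm → −85.8 dBm

−85.8 dBm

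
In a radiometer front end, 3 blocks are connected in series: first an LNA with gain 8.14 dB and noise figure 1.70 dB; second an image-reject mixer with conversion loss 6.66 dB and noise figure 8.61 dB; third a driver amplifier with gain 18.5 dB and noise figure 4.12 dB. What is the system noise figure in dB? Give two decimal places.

Convert to linear (a loss of L dB is a gain of −L dB): F_i = 10^(NF_i/10), G_i = 10^(G_i,dB/10)
  Stage 1: F_1 = 10^(1.70/10) = 1.479, G_1 = 10^(8.14/10) = 6.516
  Stage 2: F_2 = 10^(8.61/10) = 7.261, G_2 = 10^(−6.66/10) = 0.2158
  Stage 3: F_3 = 10^(4.12/10) = 2.582, G_3 = 10^(18.5/10) = 70.79
Friis cascade:
  F = 1.479 + (7.261 − 1)/6.516 + (2.582 − 1)/1.406 = 3.565
NF = 10 log₁₀(3.565) = 5.52 dB

5.52 dB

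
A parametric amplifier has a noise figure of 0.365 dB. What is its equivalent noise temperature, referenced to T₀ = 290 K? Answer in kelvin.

F = 10^(0.365/10) = 1.08768
T_e = (F − 1)·T₀ = (1.08768 − 1) × 290 = 25.4 K

25.4 K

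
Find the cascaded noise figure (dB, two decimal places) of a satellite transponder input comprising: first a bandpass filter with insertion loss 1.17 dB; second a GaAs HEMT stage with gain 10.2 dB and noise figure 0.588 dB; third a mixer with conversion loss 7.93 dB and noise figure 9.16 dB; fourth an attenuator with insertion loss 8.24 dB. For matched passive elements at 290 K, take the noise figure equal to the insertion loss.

Convert to linear (a loss of L dB is a gain of −L dB): F_i = 10^(NF_i/10), G_i = 10^(G_i,dB/10)
  Stage 1: F_1 = 10^(1.17/10) = 1.309, G_1 = 10^(−1.17/10) = 0.7638
  Stage 2: F_2 = 10^(0.588/10) = 1.145, G_2 = 10^(10.2/10) = 10.47
  Stage 3: F_3 = 10^(9.16/10) = 8.241, G_3 = 10^(−7.93/10) = 0.1611
  Stage 4: F_4 = 10^(8.24/10) = 6.668, G_4 = 10^(−8.24/10) = 0.1500
Friis cascade:
  F = 1.309 + (1.145 − 1)/0.7638 + (8.241 − 1)/7.998 + (6.668 − 1)/1.288 = 6.804
NF = 10 log₁₀(6.804) = 8.33 dB

8.33 dB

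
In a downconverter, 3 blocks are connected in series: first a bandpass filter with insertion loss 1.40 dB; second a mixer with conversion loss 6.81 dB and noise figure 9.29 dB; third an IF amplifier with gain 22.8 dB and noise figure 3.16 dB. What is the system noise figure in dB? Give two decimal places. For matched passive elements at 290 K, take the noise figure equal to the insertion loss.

12.74 dB

Convert to linear (a loss of L dB is a gain of −L dB): F_i = 10^(NF_i/10), G_i = 10^(G_i,dB/10)
  Stage 1: F_1 = 10^(1.40/10) = 1.380, G_1 = 10^(−1.40/10) = 0.7244
  Stage 2: F_2 = 10^(9.29/10) = 8.492, G_2 = 10^(−6.81/10) = 0.2084
  Stage 3: F_3 = 10^(3.16/10) = 2.070, G_3 = 10^(22.8/10) = 190.5
Friis cascade:
  F = 1.380 + (8.492 − 1)/0.7244 + (2.070 − 1)/0.1510 = 18.81
NF = 10 log₁₀(18.81) = 12.74 dB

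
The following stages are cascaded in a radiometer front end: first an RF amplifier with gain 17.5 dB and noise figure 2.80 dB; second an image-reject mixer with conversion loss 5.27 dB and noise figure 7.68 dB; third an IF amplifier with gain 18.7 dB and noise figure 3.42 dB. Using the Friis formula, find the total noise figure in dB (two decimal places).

Convert to linear (a loss of L dB is a gain of −L dB): F_i = 10^(NF_i/10), G_i = 10^(G_i,dB/10)
  Stage 1: F_1 = 10^(2.80/10) = 1.905, G_1 = 10^(17.5/10) = 56.23
  Stage 2: F_2 = 10^(7.68/10) = 5.861, G_2 = 10^(−5.27/10) = 0.2972
  Stage 3: F_3 = 10^(3.42/10) = 2.198, G_3 = 10^(18.7/10) = 74.13
Friis cascade:
  F = 1.905 + (5.861 − 1)/56.23 + (2.198 − 1)/16.71 = 2.064
NF = 10 log₁₀(2.064) = 3.15 dB

3.15 dB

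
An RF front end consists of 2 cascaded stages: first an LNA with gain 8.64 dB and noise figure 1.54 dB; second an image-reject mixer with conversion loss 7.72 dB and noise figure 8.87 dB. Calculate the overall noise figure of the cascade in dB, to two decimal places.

3.70 dB

Convert to linear (a loss of L dB is a gain of −L dB): F_i = 10^(NF_i/10), G_i = 10^(G_i,dB/10)
  Stage 1: F_1 = 10^(1.54/10) = 1.426, G_1 = 10^(8.64/10) = 7.311
  Stage 2: F_2 = 10^(8.87/10) = 7.709, G_2 = 10^(−7.72/10) = 0.1690
Friis cascade:
  F = 1.426 + (7.709 − 1)/7.311 = 2.343
NF = 10 log₁₀(2.343) = 3.70 dB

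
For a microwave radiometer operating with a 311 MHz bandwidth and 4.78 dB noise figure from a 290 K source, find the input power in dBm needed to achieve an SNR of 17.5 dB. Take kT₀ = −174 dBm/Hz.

Sensitivity = −174 + 10 log₁₀(B) + NF + SNR_min
= −174 + 84.93 + 4.78 + 17.5
= −66.79 dBm → −66.8 dBm

−66.8 dBm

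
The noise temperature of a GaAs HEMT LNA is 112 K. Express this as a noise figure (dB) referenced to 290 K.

F = 1 + T_e/T₀ = 1 + 112/290 = 1.38621
NF = 10 log₁₀(1.38621) = 1.42 dB

1.42 dB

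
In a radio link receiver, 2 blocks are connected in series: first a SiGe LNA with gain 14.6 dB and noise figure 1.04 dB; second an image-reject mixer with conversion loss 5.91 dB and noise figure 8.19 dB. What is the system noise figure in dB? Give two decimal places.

1.66 dB

Convert to linear (a loss of L dB is a gain of −L dB): F_i = 10^(NF_i/10), G_i = 10^(G_i,dB/10)
  Stage 1: F_1 = 10^(1.04/10) = 1.271, G_1 = 10^(14.6/10) = 28.84
  Stage 2: F_2 = 10^(8.19/10) = 6.592, G_2 = 10^(−5.91/10) = 0.2564
Friis cascade:
  F = 1.271 + (6.592 − 1)/28.84 = 1.464
NF = 10 log₁₀(1.464) = 1.66 dB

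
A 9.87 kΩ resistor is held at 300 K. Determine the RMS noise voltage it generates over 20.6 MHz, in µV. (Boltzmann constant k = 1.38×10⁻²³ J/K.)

V_n = √(4kTRB)
4kTRB = 4 × 1.38×10⁻²³ × 300 × 9.87×10³ × 2.06×10⁷ = 3.37×10⁻⁹ V²
V_n = √(3.37×10⁻⁹) = 5.80×10⁻⁵ V = 58.0 µV

58.0 µV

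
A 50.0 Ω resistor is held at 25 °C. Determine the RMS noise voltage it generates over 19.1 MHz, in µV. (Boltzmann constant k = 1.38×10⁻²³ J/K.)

T = 25 °C + 273.15 = 298.15 K
V_n = √(4kTRB)
4kTRB = 4 × 1.38×10⁻²³ × 298.15 × 5.00×10¹ × 1.91×10⁷ = 1.57×10⁻¹¹ V²
V_n = √(1.57×10⁻¹¹) = 3.96×10⁻⁶ V = 3.96 µV

3.96 µV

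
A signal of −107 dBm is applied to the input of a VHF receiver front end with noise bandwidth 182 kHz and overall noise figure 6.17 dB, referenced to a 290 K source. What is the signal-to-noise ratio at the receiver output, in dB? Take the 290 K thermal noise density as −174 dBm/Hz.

Noise floor: N = −174 + 10 log₁₀(B) + NF
10 log₁₀(1.82×10⁵) = 52.6 dB
N = −174 + 52.6 + 6.17 = −115.23 dBm
SNR = P_sig − N = −107 − (−115.23) = 8.23 dB → 8.2 dB

8.2 dB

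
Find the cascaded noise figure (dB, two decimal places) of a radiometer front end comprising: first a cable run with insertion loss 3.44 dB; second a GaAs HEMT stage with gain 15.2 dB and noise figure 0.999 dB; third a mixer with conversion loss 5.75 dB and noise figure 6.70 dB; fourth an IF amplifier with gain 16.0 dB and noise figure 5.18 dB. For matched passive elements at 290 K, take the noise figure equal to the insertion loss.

Convert to linear (a loss of L dB is a gain of −L dB): F_i = 10^(NF_i/10), G_i = 10^(G_i,dB/10)
  Stage 1: F_1 = 10^(3.44/10) = 2.208, G_1 = 10^(−3.44/10) = 0.4529
  Stage 2: F_2 = 10^(0.999/10) = 1.259, G_2 = 10^(15.2/10) = 33.11
  Stage 3: F_3 = 10^(6.70/10) = 4.677, G_3 = 10^(−5.75/10) = 0.2661
  Stage 4: F_4 = 10^(5.18/10) = 3.296, G_4 = 10^(16.0/10) = 39.81
Friis cascade:
  F = 2.208 + (1.259 − 1)/0.4529 + (4.677 − 1)/15.00 + (3.296 − 1)/3.990 = 3.600
NF = 10 log₁₀(3.600) = 5.56 dB

5.56 dB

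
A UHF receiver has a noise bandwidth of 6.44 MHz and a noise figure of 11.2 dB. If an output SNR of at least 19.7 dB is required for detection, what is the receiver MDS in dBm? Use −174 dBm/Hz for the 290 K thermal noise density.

Sensitivity = −174 + 10 log₁₀(B) + NF + SNR_min
= −174 + 68.09 + 11.2 + 19.7
= −75.01 dBm → −75.0 dBm

−75.0 dBm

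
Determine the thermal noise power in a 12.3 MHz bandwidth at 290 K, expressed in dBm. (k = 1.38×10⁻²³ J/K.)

P_n = kTB = 1.38×10⁻²³ × 290 × 1.23×10⁷ = 4.92×10⁻¹⁴ W
In dBm: 10 log₁₀(4.92×10⁻¹⁴ / 10⁻³) = −103.1 dBm

−103.1 dBm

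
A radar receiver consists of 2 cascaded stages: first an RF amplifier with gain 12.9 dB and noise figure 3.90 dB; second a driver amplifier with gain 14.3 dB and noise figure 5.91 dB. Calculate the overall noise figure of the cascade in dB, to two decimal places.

Convert to linear (a loss of L dB is a gain of −L dB): F_i = 10^(NF_i/10), G_i = 10^(G_i,dB/10)
  Stage 1: F_1 = 10^(3.90/10) = 2.455, G_1 = 10^(12.9/10) = 19.50
  Stage 2: F_2 = 10^(5.91/10) = 3.899, G_2 = 10^(14.3/10) = 26.92
Friis cascade:
  F = 2.455 + (3.899 − 1)/19.50 = 2.603
NF = 10 log₁₀(2.603) = 4.16 dB

4.16 dB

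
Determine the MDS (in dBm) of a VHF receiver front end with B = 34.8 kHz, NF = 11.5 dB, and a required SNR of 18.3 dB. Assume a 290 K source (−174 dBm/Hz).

−98.8 dBm

Sensitivity = −174 + 10 log₁₀(B) + NF + SNR_min
= −174 + 45.42 + 11.5 + 18.3
= −98.78 dBm → −98.8 dBm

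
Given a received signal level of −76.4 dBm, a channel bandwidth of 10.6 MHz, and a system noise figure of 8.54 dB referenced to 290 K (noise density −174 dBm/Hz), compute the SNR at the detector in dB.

Noise floor: N = −174 + 10 log₁₀(B) + NF
10 log₁₀(1.06×10⁷) = 70.25 dB
N = −174 + 70.25 + 8.54 = −95.21 dBm
SNR = P_sig − N = −76.4 − (−95.21) = 18.81 dB → 18.8 dB

18.8 dB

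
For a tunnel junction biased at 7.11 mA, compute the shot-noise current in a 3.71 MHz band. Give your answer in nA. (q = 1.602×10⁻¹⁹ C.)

I_n = √(2qI·B)
2qI·B = 2 × 1.602×10⁻¹⁹ × 7.11×10⁻³ × 3.71×10⁶ = 8.45×10⁻¹⁵ A²
I_n = √(8.45×10⁻¹⁵) = 9.19×10⁻⁸ A = 91.9 nA

91.9 nA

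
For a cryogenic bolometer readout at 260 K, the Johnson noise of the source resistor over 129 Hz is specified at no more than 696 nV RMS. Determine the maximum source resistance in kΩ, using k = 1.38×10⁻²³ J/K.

Johnson–Nyquist: V_n = √(4kTRB) ⇒ R = V_n² / (4kTB)
4kTB = 4 × 1.38×10⁻²³ × 260 × 1.29×10² = 1.85×10⁻¹⁸
R = (6.96×10⁻⁷)² / 1.85×10⁻¹⁸ = 2.62×10⁵ Ω = 262 kΩ

262 kΩ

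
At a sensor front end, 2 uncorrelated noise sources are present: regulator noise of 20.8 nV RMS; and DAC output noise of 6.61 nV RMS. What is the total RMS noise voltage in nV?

Uncorrelated sources add in power (mean-square): V_tot = √(ΣV_i²)
V_tot = √[(2.08×10⁻⁸)² + (6.61×10⁻⁹)²] = 2.18×10⁻⁸ V = 21.8 nV

21.8 nV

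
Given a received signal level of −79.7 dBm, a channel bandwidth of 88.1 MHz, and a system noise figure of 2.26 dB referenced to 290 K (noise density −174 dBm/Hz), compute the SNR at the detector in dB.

12.6 dB

Noise floor: N = −174 + 10 log₁₀(B) + NF
10 log₁₀(8.81×10⁷) = 79.45 dB
N = −174 + 79.45 + 2.26 = −92.29 dBm
SNR = P_sig − N = −79.7 − (−92.29) = 12.59 dB → 12.6 dB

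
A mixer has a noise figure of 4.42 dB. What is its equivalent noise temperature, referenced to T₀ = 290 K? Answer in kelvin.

512 K

F = 10^(4.42/10) = 2.76694
T_e = (F − 1)·T₀ = (2.76694 − 1) × 290 = 512 K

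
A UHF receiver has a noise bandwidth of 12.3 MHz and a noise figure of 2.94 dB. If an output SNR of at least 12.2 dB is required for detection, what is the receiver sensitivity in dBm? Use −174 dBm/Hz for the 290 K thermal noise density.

Sensitivity = −174 + 10 log₁₀(B) + NF + SNR_min
= −174 + 70.9 + 2.94 + 12.2
= −87.96 dBm → −88.0 dBm

−88.0 dBm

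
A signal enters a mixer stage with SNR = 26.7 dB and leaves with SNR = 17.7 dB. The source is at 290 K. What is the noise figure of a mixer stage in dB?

NF (dB) = SNR_in(dB) − SNR_out(dB) when the source is at T₀
NF = 26.7 − 17.7 = 9.0 dB

9.0 dB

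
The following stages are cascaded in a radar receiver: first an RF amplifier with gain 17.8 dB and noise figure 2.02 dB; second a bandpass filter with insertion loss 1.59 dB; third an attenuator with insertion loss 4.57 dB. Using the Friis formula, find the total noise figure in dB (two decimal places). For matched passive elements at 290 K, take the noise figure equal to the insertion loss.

Convert to linear (a loss of L dB is a gain of −L dB): F_i = 10^(NF_i/10), G_i = 10^(G_i,dB/10)
  Stage 1: F_1 = 10^(2.02/10) = 1.592, G_1 = 10^(17.8/10) = 60.26
  Stage 2: F_2 = 10^(1.59/10) = 1.442, G_2 = 10^(−1.59/10) = 0.6934
  Stage 3: F_3 = 10^(4.57/10) = 2.864, G_3 = 10^(−4.57/10) = 0.3491
Friis cascade:
  F = 1.592 + (1.442 − 1)/60.26 + (2.864 − 1)/41.78 = 1.644
NF = 10 log₁₀(1.644) = 2.16 dB

2.16 dB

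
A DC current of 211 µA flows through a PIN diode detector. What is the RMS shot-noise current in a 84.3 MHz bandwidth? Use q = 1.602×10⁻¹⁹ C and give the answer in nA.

I_n = √(2qI·B)
2qI·B = 2 × 1.602×10⁻¹⁹ × 2.11×10⁻⁴ × 8.43×10⁷ = 5.70×10⁻¹⁵ A²
I_n = √(5.70×10⁻¹⁵) = 7.55×10⁻⁸ A = 75.5 nA

75.5 nA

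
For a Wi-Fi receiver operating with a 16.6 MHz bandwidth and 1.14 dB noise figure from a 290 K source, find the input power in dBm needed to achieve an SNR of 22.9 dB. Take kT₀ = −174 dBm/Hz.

−77.8 dBm

Sensitivity = −174 + 10 log₁₀(B) + NF + SNR_min
= −174 + 72.2 + 1.14 + 22.9
= −77.76 dBm → −77.8 dBm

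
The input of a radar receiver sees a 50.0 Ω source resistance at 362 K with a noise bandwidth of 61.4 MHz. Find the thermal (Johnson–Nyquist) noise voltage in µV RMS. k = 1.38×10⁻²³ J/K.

7.83 µV

V_n = √(4kTRB)
4kTRB = 4 × 1.38×10⁻²³ × 362 × 5.00×10¹ × 6.14×10⁷ = 6.13×10⁻¹¹ V²
V_n = √(6.13×10⁻¹¹) = 7.83×10⁻⁶ V = 7.83 µV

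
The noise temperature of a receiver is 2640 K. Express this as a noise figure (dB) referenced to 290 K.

F = 1 + T_e/T₀ = 1 + 2640/290 = 10.1034
NF = 10 log₁₀(10.1034) = 10.04 dB

10.04 dB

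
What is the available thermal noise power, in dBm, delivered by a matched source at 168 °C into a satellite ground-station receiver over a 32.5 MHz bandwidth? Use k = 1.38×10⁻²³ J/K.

−97.0 dBm

T = 168 °C + 273.15 = 441.15 K
P_n = kTB = 1.38×10⁻²³ × 441.15 × 3.25×10⁷ = 1.98×10⁻¹³ W
In dBm: 10 log₁₀(1.98×10⁻¹³ / 10⁻³) = −97.0 dBm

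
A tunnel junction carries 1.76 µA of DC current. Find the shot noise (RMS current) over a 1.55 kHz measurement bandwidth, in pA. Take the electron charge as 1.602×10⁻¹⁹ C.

29.6 pA

I_n = √(2qI·B)
2qI·B = 2 × 1.602×10⁻¹⁹ × 1.76×10⁻⁶ × 1.55×10³ = 8.74×10⁻²² A²
I_n = √(8.74×10⁻²²) = 2.96×10⁻¹¹ A = 29.6 pA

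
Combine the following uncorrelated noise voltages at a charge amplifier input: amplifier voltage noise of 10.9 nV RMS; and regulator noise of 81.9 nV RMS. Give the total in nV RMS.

82.6 nV

Uncorrelated sources add in power (mean-square): V_tot = √(ΣV_i²)
V_tot = √[(1.09×10⁻⁸)² + (8.19×10⁻⁸)²] = 8.26×10⁻⁸ V = 82.6 nV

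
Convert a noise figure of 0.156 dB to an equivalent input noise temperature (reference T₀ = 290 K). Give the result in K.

10.6 K

F = 10^(0.156/10) = 1.03657
T_e = (F − 1)·T₀ = (1.03657 − 1) × 290 = 10.6 K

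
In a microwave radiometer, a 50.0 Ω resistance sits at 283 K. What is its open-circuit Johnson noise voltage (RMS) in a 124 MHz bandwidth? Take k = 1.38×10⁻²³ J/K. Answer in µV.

9.84 µV

V_n = √(4kTRB)
4kTRB = 4 × 1.38×10⁻²³ × 283 × 5.00×10¹ × 1.24×10⁸ = 9.69×10⁻¹¹ V²
V_n = √(9.69×10⁻¹¹) = 9.84×10⁻⁶ V = 9.84 µV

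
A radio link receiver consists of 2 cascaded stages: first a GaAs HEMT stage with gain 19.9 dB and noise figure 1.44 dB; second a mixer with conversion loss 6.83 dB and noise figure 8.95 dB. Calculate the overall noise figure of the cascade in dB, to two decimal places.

1.65 dB

Convert to linear (a loss of L dB is a gain of −L dB): F_i = 10^(NF_i/10), G_i = 10^(G_i,dB/10)
  Stage 1: F_1 = 10^(1.44/10) = 1.393, G_1 = 10^(19.9/10) = 97.72
  Stage 2: F_2 = 10^(8.95/10) = 7.852, G_2 = 10^(−6.83/10) = 0.2075
Friis cascade:
  F = 1.393 + (7.852 − 1)/97.72 = 1.463
NF = 10 log₁₀(1.463) = 1.65 dB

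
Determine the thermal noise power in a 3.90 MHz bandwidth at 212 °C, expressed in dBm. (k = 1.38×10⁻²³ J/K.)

−105.8 dBm

T = 212 °C + 273.15 = 485.15 K
P_n = kTB = 1.38×10⁻²³ × 485.15 × 3.90×10⁶ = 2.61×10⁻¹⁴ W
In dBm: 10 log₁₀(2.61×10⁻¹⁴ / 10⁻³) = −105.8 dBm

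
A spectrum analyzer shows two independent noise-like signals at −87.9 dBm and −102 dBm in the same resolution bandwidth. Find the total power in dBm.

−87.7 dBm

Convert to linear, add, convert back:
P₁ = 1.62×10⁻¹² W, P₂ = 6.31×10⁻¹⁴ W
P_tot = 1.68×10⁻¹² W → 10 log₁₀(P_tot / 10⁻³) = −87.7 dBm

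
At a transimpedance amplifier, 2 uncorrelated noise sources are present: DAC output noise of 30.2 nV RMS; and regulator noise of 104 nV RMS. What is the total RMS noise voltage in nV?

108 nV

Uncorrelated sources add in power (mean-square): V_tot = √(ΣV_i²)
V_tot = √[(3.02×10⁻⁸)² + (1.04×10⁻⁷)²] = 1.08×10⁻⁷ V = 108 nV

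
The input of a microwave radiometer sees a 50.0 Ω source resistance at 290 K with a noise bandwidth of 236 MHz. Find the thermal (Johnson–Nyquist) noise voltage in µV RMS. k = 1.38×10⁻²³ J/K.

13.7 µV

V_n = √(4kTRB)
4kTRB = 4 × 1.38×10⁻²³ × 290 × 5.00×10¹ × 2.36×10⁸ = 1.89×10⁻¹⁰ V²
V_n = √(1.89×10⁻¹⁰) = 1.37×10⁻⁵ V = 13.7 µV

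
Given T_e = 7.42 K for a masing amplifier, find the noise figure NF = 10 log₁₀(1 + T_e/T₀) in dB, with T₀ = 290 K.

F = 1 + T_e/T₀ = 1 + 7.42/290 = 1.02559
NF = 10 log₁₀(1.02559) = 0.110 dB

0.110 dB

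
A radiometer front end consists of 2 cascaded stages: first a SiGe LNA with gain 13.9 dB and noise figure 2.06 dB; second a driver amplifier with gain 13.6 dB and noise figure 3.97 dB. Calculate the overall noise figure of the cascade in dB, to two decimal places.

2.22 dB

Convert to linear (a loss of L dB is a gain of −L dB): F_i = 10^(NF_i/10), G_i = 10^(G_i,dB/10)
  Stage 1: F_1 = 10^(2.06/10) = 1.607, G_1 = 10^(13.9/10) = 24.55
  Stage 2: F_2 = 10^(3.97/10) = 2.495, G_2 = 10^(13.6/10) = 22.91
Friis cascade:
  F = 1.607 + (2.495 − 1)/24.55 = 1.668
NF = 10 log₁₀(1.668) = 2.22 dB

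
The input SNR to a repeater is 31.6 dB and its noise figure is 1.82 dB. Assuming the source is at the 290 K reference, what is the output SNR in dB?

29.78 dB

By definition F = SNR_in/SNR_out, so in dB: SNR_out = SNR_in − NF
SNR_out = 31.6 − 1.82 = 29.78 dB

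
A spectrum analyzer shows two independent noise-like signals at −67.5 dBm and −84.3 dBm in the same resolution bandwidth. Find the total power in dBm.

−67.4 dBm

Convert to linear, add, convert back:
P₁ = 1.78×10⁻¹⁰ W, P₂ = 3.72×10⁻¹² W
P_tot = 1.82×10⁻¹⁰ W → 10 log₁₀(P_tot / 10⁻³) = −67.4 dBm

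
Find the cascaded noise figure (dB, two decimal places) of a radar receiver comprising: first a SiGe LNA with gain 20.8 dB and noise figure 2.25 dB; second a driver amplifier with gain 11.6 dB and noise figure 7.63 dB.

Convert to linear (a loss of L dB is a gain of −L dB): F_i = 10^(NF_i/10), G_i = 10^(G_i,dB/10)
  Stage 1: F_1 = 10^(2.25/10) = 1.679, G_1 = 10^(20.8/10) = 120.2
  Stage 2: F_2 = 10^(7.63/10) = 5.794, G_2 = 10^(11.6/10) = 14.45
Friis cascade:
  F = 1.679 + (5.794 − 1)/120.2 = 1.719
NF = 10 log₁₀(1.719) = 2.35 dB

2.35 dB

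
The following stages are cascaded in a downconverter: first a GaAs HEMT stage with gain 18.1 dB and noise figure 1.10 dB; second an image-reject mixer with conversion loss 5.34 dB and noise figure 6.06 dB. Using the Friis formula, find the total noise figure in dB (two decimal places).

1.26 dB

Convert to linear (a loss of L dB is a gain of −L dB): F_i = 10^(NF_i/10), G_i = 10^(G_i,dB/10)
  Stage 1: F_1 = 10^(1.10/10) = 1.288, G_1 = 10^(18.1/10) = 64.57
  Stage 2: F_2 = 10^(6.06/10) = 4.036, G_2 = 10^(−5.34/10) = 0.2924
Friis cascade:
  F = 1.288 + (4.036 − 1)/64.57 = 1.335
NF = 10 log₁₀(1.335) = 1.26 dB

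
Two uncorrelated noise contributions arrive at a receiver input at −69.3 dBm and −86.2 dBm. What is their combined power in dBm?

Convert to linear, add, convert back:
P₁ = 1.17×10⁻¹⁰ W, P₂ = 2.40×10⁻¹² W
P_tot = 1.20×10⁻¹⁰ W → 10 log₁₀(P_tot / 10⁻³) = −69.2 dBm

−69.2 dBm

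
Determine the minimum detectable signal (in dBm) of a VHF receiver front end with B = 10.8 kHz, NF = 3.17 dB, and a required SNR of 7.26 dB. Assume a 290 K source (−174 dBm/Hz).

−123.2 dBm

Sensitivity = −174 + 10 log₁₀(B) + NF + SNR_min
= −174 + 40.33 + 3.17 + 7.26
= −123.24 dBm → −123.2 dBm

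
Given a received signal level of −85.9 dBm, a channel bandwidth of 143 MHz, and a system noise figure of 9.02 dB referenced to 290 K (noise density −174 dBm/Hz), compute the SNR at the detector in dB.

Noise floor: N = −174 + 10 log₁₀(B) + NF
10 log₁₀(1.43×10⁸) = 81.55 dB
N = −174 + 81.55 + 9.02 = −83.43 dBm
SNR = P_sig − N = −85.9 − (−83.43) = −2.47 dB → −2.5 dB

−2.5 dB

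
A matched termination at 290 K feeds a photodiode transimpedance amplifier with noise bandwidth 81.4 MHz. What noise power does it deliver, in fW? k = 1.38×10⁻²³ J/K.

326 fW

P_n = kTB = 1.38×10⁻²³ × 290 × 8.14×10⁷ = 3.26×10⁻¹³ W = 326 fW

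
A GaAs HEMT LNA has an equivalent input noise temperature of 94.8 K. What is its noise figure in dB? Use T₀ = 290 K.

F = 1 + T_e/T₀ = 1 + 94.8/290 = 1.3269
NF = 10 log₁₀(1.3269) = 1.23 dB

1.23 dB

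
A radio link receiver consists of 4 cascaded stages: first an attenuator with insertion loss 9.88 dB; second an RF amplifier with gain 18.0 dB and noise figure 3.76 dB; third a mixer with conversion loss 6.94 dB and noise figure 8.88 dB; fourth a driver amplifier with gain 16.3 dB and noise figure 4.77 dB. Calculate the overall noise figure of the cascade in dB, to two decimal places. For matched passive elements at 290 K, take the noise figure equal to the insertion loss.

14.10 dB

Convert to linear (a loss of L dB is a gain of −L dB): F_i = 10^(NF_i/10), G_i = 10^(G_i,dB/10)
  Stage 1: F_1 = 10^(9.88/10) = 9.727, G_1 = 10^(−9.88/10) = 0.1028
  Stage 2: F_2 = 10^(3.76/10) = 2.377, G_2 = 10^(18.0/10) = 63.10
  Stage 3: F_3 = 10^(8.88/10) = 7.727, G_3 = 10^(−6.94/10) = 0.2023
  Stage 4: F_4 = 10^(4.77/10) = 2.999, G_4 = 10^(16.3/10) = 42.66
Friis cascade:
  F = 9.727 + (2.377 − 1)/0.1028 + (7.727 − 1)/6.486 + (2.999 − 1)/1.312 = 25.68
NF = 10 log₁₀(25.68) = 14.10 dB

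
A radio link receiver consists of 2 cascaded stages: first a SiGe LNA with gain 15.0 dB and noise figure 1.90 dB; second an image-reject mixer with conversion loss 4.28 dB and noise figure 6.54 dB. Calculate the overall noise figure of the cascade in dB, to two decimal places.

Convert to linear (a loss of L dB is a gain of −L dB): F_i = 10^(NF_i/10), G_i = 10^(G_i,dB/10)
  Stage 1: F_1 = 10^(1.90/10) = 1.549, G_1 = 10^(15.0/10) = 31.62
  Stage 2: F_2 = 10^(6.54/10) = 4.508, G_2 = 10^(−4.28/10) = 0.3733
Friis cascade:
  F = 1.549 + (4.508 − 1)/31.62 = 1.660
NF = 10 log₁₀(1.660) = 2.20 dB

2.20 dB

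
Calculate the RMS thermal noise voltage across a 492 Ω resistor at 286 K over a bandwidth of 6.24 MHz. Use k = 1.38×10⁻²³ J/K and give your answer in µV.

6.96 µV

V_n = √(4kTRB)
4kTRB = 4 × 1.38×10⁻²³ × 286 × 4.92×10² × 6.24×10⁶ = 4.85×10⁻¹¹ V²
V_n = √(4.85×10⁻¹¹) = 6.96×10⁻⁶ V = 6.96 µV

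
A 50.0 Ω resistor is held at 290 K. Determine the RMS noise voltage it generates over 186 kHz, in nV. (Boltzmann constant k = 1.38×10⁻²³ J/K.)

386 nV

V_n = √(4kTRB)
4kTRB = 4 × 1.38×10⁻²³ × 290 × 5.00×10¹ × 1.86×10⁵ = 1.49×10⁻¹³ V²
V_n = √(1.49×10⁻¹³) = 3.86×10⁻⁷ V = 386 nV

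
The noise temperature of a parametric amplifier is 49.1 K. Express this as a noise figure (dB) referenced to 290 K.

0.679 dB

F = 1 + T_e/T₀ = 1 + 49.1/290 = 1.16931
NF = 10 log₁₀(1.16931) = 0.679 dB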